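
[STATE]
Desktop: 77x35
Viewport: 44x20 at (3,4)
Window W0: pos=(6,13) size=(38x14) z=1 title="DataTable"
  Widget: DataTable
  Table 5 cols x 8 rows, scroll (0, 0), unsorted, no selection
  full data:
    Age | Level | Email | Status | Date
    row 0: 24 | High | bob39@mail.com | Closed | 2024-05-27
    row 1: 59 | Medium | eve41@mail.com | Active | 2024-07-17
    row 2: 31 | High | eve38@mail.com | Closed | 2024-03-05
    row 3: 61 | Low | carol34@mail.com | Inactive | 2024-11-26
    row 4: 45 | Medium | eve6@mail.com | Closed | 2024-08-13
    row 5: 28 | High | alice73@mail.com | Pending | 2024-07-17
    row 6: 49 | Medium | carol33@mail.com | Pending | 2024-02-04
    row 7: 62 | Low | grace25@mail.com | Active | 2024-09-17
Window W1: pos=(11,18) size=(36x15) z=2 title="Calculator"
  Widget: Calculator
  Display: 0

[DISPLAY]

                                            
                                            
                                            
                                            
                                            
                                            
                                            
                                            
                                            
   ┏━━━━━━━━━━━━━━━━━━━━━━━━━━━━━━━━━━━━┓   
   ┃ DataTable                          ┃   
   ┠────────────────────────────────────┨   
   ┃Age│Level │Email           │Status  ┃   
   ┃───┼──────┼────────────────┼────────┃   
   ┃24 │┏━━━━━━━━━━━━━━━━━━━━━━━━━━━━━━━━━━┓
   ┃59 │┃ Calculator                       ┃
   ┃31 │┠──────────────────────────────────┨
   ┃61 │┃                                 0┃
   ┃45 │┃┌───┬───┬───┬───┐                 ┃
   ┃28 │┃│ 7 │ 8 │ 9 │ ÷ │                 ┃


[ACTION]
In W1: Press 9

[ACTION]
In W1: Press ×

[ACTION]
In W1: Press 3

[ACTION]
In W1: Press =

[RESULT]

                                            
                                            
                                            
                                            
                                            
                                            
                                            
                                            
                                            
   ┏━━━━━━━━━━━━━━━━━━━━━━━━━━━━━━━━━━━━┓   
   ┃ DataTable                          ┃   
   ┠────────────────────────────────────┨   
   ┃Age│Level │Email           │Status  ┃   
   ┃───┼──────┼────────────────┼────────┃   
   ┃24 │┏━━━━━━━━━━━━━━━━━━━━━━━━━━━━━━━━━━┓
   ┃59 │┃ Calculator                       ┃
   ┃31 │┠──────────────────────────────────┨
   ┃61 │┃                                27┃
   ┃45 │┃┌───┬───┬───┬───┐                 ┃
   ┃28 │┃│ 7 │ 8 │ 9 │ ÷ │                 ┃


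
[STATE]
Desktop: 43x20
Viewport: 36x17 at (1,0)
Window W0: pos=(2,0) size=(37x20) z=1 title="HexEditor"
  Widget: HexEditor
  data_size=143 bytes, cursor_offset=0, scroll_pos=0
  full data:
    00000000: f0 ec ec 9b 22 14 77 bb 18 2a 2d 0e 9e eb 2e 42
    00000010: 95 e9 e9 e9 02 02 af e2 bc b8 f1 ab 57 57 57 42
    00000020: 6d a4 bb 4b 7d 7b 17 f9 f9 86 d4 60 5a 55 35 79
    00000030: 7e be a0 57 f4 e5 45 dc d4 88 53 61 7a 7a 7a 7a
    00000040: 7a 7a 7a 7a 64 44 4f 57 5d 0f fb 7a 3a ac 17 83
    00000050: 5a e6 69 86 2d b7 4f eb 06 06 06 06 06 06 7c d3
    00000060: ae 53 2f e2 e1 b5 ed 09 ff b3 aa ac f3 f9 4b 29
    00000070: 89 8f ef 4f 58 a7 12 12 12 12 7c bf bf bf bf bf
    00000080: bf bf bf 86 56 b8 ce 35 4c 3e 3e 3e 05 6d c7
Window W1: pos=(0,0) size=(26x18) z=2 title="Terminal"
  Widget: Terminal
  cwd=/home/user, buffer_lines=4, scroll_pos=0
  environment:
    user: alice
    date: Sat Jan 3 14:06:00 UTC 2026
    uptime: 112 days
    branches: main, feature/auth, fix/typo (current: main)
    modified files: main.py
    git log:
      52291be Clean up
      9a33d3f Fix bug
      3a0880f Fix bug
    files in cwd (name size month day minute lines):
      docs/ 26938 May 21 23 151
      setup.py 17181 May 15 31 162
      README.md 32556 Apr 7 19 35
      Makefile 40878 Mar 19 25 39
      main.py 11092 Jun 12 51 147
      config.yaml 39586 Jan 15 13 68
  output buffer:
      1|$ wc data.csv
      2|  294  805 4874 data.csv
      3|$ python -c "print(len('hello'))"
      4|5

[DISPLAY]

━━━━━━━━━━━━━━━━━━━━━━━━┓━━━━━━━━━━━
 Terminal               ┃           
────────────────────────┨───────────
$ wc data.csv           ┃2 14 77 bb 
  294  805 4874 data.csv┃2 02 af e2 
$ python -c "print(len('┃d 7b 17 f9 
5                       ┃4 e5 45 dc 
$ █                     ┃4 44 4f 57 
                        ┃d b7 4f eb 
                        ┃1 b5 ed 09 
                        ┃8 a7 12 12 
                        ┃6 b8 ce 35 
                        ┃           
                        ┃           
                        ┃           
                        ┃           
                        ┃           


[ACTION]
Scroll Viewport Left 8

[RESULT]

┏━━━━━━━━━━━━━━━━━━━━━━━━┓━━━━━━━━━━
┃ Terminal               ┃          
┠────────────────────────┨──────────
┃$ wc data.csv           ┃2 14 77 bb
┃  294  805 4874 data.csv┃2 02 af e2
┃$ python -c "print(len('┃d 7b 17 f9
┃5                       ┃4 e5 45 dc
┃$ █                     ┃4 44 4f 57
┃                        ┃d b7 4f eb
┃                        ┃1 b5 ed 09
┃                        ┃8 a7 12 12
┃                        ┃6 b8 ce 35
┃                        ┃          
┃                        ┃          
┃                        ┃          
┃                        ┃          
┃                        ┃          


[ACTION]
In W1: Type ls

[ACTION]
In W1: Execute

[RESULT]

┏━━━━━━━━━━━━━━━━━━━━━━━━┓━━━━━━━━━━
┃ Terminal               ┃          
┠────────────────────────┨──────────
┃$ wc data.csv           ┃2 14 77 bb
┃  294  805 4874 data.csv┃2 02 af e2
┃$ python -c "print(len('┃d 7b 17 f9
┃5                       ┃4 e5 45 dc
┃$ ls                    ┃4 44 4f 57
┃docs/  setup.py  README.┃d b7 4f eb
┃$ █                     ┃1 b5 ed 09
┃                        ┃8 a7 12 12
┃                        ┃6 b8 ce 35
┃                        ┃          
┃                        ┃          
┃                        ┃          
┃                        ┃          
┃                        ┃          


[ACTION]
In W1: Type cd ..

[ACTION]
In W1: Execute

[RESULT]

┏━━━━━━━━━━━━━━━━━━━━━━━━┓━━━━━━━━━━
┃ Terminal               ┃          
┠────────────────────────┨──────────
┃$ wc data.csv           ┃2 14 77 bb
┃  294  805 4874 data.csv┃2 02 af e2
┃$ python -c "print(len('┃d 7b 17 f9
┃5                       ┃4 e5 45 dc
┃$ ls                    ┃4 44 4f 57
┃docs/  setup.py  README.┃d b7 4f eb
┃$ cd ..                 ┃1 b5 ed 09
┃                        ┃8 a7 12 12
┃$ █                     ┃6 b8 ce 35
┃                        ┃          
┃                        ┃          
┃                        ┃          
┃                        ┃          
┃                        ┃          


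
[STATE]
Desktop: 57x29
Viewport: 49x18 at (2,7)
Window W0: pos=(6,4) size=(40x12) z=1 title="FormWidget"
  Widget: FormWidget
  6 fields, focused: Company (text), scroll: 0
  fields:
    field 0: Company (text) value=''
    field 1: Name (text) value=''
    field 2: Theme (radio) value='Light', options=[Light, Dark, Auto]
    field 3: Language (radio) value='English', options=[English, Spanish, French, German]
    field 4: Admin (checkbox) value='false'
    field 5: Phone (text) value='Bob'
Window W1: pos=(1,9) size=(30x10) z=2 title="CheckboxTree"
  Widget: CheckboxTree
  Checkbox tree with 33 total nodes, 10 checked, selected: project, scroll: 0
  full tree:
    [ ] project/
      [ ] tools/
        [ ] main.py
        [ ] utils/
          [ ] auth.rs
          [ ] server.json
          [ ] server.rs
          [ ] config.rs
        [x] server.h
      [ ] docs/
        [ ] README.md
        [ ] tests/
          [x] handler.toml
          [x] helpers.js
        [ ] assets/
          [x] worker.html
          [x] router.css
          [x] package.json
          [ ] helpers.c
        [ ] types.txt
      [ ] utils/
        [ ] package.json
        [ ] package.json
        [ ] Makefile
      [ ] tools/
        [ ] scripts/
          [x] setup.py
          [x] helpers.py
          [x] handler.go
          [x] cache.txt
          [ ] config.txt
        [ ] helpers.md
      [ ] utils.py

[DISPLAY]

    ┃> Company:    [                      ]┃     
    ┃  Name:       [                      ]┃     
━━━━━━━━━━━━━━━━━━━━━━━━━━━━┓ ( ) Dark  ( )┃     
 CheckboxTree               ┃h  ( ) Spanish┃     
────────────────────────────┨              ┃     
>[-] project/               ┃             ]┃     
   [-] tools/               ┃              ┃     
     [ ] main.py            ┃              ┃     
     [ ] utils/             ┃━━━━━━━━━━━━━━┛     
       [ ] auth.rs          ┃                    
       [ ] server.json      ┃                    
━━━━━━━━━━━━━━━━━━━━━━━━━━━━┛                    
                                                 
                                                 
                                                 
                                                 
                                                 
                                                 


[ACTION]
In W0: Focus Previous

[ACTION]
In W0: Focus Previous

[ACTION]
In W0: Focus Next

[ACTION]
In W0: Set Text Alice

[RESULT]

    ┃  Company:    [                      ]┃     
    ┃  Name:       [                      ]┃     
━━━━━━━━━━━━━━━━━━━━━━━━━━━━┓ ( ) Dark  ( )┃     
 CheckboxTree               ┃h  ( ) Spanish┃     
────────────────────────────┨              ┃     
>[-] project/               ┃             ]┃     
   [-] tools/               ┃              ┃     
     [ ] main.py            ┃              ┃     
     [ ] utils/             ┃━━━━━━━━━━━━━━┛     
       [ ] auth.rs          ┃                    
       [ ] server.json      ┃                    
━━━━━━━━━━━━━━━━━━━━━━━━━━━━┛                    
                                                 
                                                 
                                                 
                                                 
                                                 
                                                 


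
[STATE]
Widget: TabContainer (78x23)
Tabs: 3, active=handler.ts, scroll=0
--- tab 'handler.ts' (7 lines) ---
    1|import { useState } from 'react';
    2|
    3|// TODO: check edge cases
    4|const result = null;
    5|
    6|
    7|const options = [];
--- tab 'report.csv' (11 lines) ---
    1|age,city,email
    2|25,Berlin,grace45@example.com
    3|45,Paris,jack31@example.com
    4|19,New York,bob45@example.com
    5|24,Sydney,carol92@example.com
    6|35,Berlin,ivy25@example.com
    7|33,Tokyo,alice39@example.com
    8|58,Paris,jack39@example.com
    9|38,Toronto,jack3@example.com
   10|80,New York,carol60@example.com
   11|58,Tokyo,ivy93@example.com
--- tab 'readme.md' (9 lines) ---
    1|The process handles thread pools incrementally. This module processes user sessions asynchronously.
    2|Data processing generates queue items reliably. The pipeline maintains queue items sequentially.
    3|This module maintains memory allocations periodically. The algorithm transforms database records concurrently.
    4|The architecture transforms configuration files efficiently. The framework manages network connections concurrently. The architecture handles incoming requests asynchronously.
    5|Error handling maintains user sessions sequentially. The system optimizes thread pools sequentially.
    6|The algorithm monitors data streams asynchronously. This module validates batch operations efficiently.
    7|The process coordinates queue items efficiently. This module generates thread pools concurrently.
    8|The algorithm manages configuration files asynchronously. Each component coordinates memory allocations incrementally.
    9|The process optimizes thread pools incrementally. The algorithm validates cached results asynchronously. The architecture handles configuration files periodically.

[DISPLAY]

[handler.ts]│ report.csv │ readme.md                                          
──────────────────────────────────────────────────────────────────────────────
import { useState } from 'react';                                             
                                                                              
// TODO: check edge cases                                                     
const result = null;                                                          
                                                                              
                                                                              
const options = [];                                                           
                                                                              
                                                                              
                                                                              
                                                                              
                                                                              
                                                                              
                                                                              
                                                                              
                                                                              
                                                                              
                                                                              
                                                                              
                                                                              
                                                                              


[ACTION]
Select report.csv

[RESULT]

 handler.ts │[report.csv]│ readme.md                                          
──────────────────────────────────────────────────────────────────────────────
age,city,email                                                                
25,Berlin,grace45@example.com                                                 
45,Paris,jack31@example.com                                                   
19,New York,bob45@example.com                                                 
24,Sydney,carol92@example.com                                                 
35,Berlin,ivy25@example.com                                                   
33,Tokyo,alice39@example.com                                                  
58,Paris,jack39@example.com                                                   
38,Toronto,jack3@example.com                                                  
80,New York,carol60@example.com                                               
58,Tokyo,ivy93@example.com                                                    
                                                                              
                                                                              
                                                                              
                                                                              
                                                                              
                                                                              
                                                                              
                                                                              
                                                                              
                                                                              


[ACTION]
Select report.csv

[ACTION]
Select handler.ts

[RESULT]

[handler.ts]│ report.csv │ readme.md                                          
──────────────────────────────────────────────────────────────────────────────
import { useState } from 'react';                                             
                                                                              
// TODO: check edge cases                                                     
const result = null;                                                          
                                                                              
                                                                              
const options = [];                                                           
                                                                              
                                                                              
                                                                              
                                                                              
                                                                              
                                                                              
                                                                              
                                                                              
                                                                              
                                                                              
                                                                              
                                                                              
                                                                              
                                                                              


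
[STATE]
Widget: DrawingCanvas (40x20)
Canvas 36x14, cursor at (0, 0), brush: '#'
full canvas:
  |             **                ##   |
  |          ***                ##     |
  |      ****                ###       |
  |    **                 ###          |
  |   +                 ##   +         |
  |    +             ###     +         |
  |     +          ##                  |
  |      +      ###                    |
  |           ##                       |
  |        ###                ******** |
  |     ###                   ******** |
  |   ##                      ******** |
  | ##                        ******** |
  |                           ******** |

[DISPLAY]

+            **                ##       
          ***                ##         
      ****                ###           
    **                 ###              
   +                 ##   +             
    +             ###     +             
     +          ##                      
      +      ###                        
           ##                           
        ###                ********     
     ###                   ********     
   ##                      ********     
 ##                        ********     
                           ********     
                                        
                                        
                                        
                                        
                                        
                                        


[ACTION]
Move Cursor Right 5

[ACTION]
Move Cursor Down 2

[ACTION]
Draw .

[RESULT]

             **                ##       
          ***                ##         
     .****                ###           
    **                 ###              
   +                 ##   +             
    +             ###     +             
     +          ##                      
      +      ###                        
           ##                           
        ###                ********     
     ###                   ********     
   ##                      ********     
 ##                        ********     
                           ********     
                                        
                                        
                                        
                                        
                                        
                                        


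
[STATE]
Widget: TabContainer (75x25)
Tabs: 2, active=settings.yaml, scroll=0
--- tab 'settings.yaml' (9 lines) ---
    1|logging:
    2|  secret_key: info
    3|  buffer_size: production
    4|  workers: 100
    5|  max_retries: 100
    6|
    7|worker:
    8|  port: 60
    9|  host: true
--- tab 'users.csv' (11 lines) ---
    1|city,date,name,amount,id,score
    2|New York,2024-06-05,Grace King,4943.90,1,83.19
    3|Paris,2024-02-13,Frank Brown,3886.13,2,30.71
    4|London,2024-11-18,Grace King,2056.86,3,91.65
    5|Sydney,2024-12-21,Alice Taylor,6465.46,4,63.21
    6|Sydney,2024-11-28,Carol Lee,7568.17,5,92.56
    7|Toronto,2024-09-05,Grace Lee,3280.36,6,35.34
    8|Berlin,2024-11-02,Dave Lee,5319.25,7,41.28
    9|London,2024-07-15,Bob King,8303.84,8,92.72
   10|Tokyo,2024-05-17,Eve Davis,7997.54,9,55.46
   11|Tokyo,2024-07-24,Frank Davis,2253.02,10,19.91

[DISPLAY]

[settings.yaml]│ users.csv                                                 
───────────────────────────────────────────────────────────────────────────
logging:                                                                   
  secret_key: info                                                         
  buffer_size: production                                                  
  workers: 100                                                             
  max_retries: 100                                                         
                                                                           
worker:                                                                    
  port: 60                                                                 
  host: true                                                               
                                                                           
                                                                           
                                                                           
                                                                           
                                                                           
                                                                           
                                                                           
                                                                           
                                                                           
                                                                           
                                                                           
                                                                           
                                                                           
                                                                           


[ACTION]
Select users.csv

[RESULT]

 settings.yaml │[users.csv]                                                
───────────────────────────────────────────────────────────────────────────
city,date,name,amount,id,score                                             
New York,2024-06-05,Grace King,4943.90,1,83.19                             
Paris,2024-02-13,Frank Brown,3886.13,2,30.71                               
London,2024-11-18,Grace King,2056.86,3,91.65                               
Sydney,2024-12-21,Alice Taylor,6465.46,4,63.21                             
Sydney,2024-11-28,Carol Lee,7568.17,5,92.56                                
Toronto,2024-09-05,Grace Lee,3280.36,6,35.34                               
Berlin,2024-11-02,Dave Lee,5319.25,7,41.28                                 
London,2024-07-15,Bob King,8303.84,8,92.72                                 
Tokyo,2024-05-17,Eve Davis,7997.54,9,55.46                                 
Tokyo,2024-07-24,Frank Davis,2253.02,10,19.91                              
                                                                           
                                                                           
                                                                           
                                                                           
                                                                           
                                                                           
                                                                           
                                                                           
                                                                           
                                                                           
                                                                           
                                                                           


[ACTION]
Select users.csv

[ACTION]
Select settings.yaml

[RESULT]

[settings.yaml]│ users.csv                                                 
───────────────────────────────────────────────────────────────────────────
logging:                                                                   
  secret_key: info                                                         
  buffer_size: production                                                  
  workers: 100                                                             
  max_retries: 100                                                         
                                                                           
worker:                                                                    
  port: 60                                                                 
  host: true                                                               
                                                                           
                                                                           
                                                                           
                                                                           
                                                                           
                                                                           
                                                                           
                                                                           
                                                                           
                                                                           
                                                                           
                                                                           
                                                                           
                                                                           


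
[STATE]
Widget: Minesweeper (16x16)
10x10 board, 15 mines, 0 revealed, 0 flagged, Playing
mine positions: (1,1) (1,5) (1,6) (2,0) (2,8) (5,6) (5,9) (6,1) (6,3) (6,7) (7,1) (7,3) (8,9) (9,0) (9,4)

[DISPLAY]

■■■■■■■■■■      
■■■■■■■■■■      
■■■■■■■■■■      
■■■■■■■■■■      
■■■■■■■■■■      
■■■■■■■■■■      
■■■■■■■■■■      
■■■■■■■■■■      
■■■■■■■■■■      
■■■■■■■■■■      
                
                
                
                
                
                


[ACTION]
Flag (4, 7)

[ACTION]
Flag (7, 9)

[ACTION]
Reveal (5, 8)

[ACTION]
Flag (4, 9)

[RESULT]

■■■■■■■■■■      
■■■■■■■■■■      
■■■■■■■■■■      
■■■■■■■■■■      
■■■■■■■⚑■⚑      
■■■■■■■■2■      
■■■■■■■■■■      
■■■■■■■■■⚑      
■■■■■■■■■■      
■■■■■■■■■■      
                
                
                
                
                
                


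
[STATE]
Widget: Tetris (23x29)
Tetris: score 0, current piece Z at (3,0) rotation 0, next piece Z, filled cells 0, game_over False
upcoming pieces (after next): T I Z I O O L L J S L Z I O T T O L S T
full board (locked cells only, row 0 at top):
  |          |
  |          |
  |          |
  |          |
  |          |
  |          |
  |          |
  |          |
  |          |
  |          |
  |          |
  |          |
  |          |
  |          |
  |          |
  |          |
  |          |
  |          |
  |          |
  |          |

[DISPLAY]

   ▓▓     │Next:       
    ▓▓    │▓▓          
          │ ▓▓         
          │            
          │            
          │            
          │Score:      
          │0           
          │            
          │            
          │            
          │            
          │            
          │            
          │            
          │            
          │            
          │            
          │            
          │            
          │            
          │            
          │            
          │            
          │            
          │            
          │            
          │            
          │            


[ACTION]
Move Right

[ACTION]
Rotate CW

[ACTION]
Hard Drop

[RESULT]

   ▓▓     │Next:       
    ▓▓    │ ▒          
          │▒▒▒         
          │            
          │            
          │            
          │Score:      
          │0           
          │            
          │            
          │            
          │            
          │            
          │            
          │            
          │            
          │            
     ▓    │            
    ▓▓    │            
    ▓     │            
          │            
          │            
          │            
          │            
          │            
          │            
          │            
          │            
          │            


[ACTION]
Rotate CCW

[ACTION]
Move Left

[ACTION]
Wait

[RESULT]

          │Next:       
   ▓      │ ▒          
  ▓▓      │▒▒▒         
  ▓       │            
          │            
          │            
          │Score:      
          │0           
          │            
          │            
          │            
          │            
          │            
          │            
          │            
          │            
          │            
     ▓    │            
    ▓▓    │            
    ▓     │            
          │            
          │            
          │            
          │            
          │            
          │            
          │            
          │            
          │            


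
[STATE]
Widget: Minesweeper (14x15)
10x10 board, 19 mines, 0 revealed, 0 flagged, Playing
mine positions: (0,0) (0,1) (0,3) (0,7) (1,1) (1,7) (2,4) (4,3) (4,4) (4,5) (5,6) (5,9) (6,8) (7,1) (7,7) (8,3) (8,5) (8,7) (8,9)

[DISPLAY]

■■■■■■■■■■    
■■■■■■■■■■    
■■■■■■■■■■    
■■■■■■■■■■    
■■■■■■■■■■    
■■■■■■■■■■    
■■■■■■■■■■    
■■■■■■■■■■    
■■■■■■■■■■    
■■■■■■■■■■    
              
              
              
              
              


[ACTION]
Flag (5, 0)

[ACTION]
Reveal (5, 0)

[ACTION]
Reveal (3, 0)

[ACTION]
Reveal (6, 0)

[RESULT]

■■■■■■■■■■    
■■■■■■■■■■    
111■■■■■■■    
  1■■■■■■■    
  1■■■■■■■    
  1■■■■■■■    
111■■■■■■■    
■■■■■■■■■■    
■■■■■■■■■■    
■■■■■■■■■■    
              
              
              
              
              


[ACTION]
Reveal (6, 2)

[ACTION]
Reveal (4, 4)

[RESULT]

✹✹■✹■■■✹■■    
■✹■■■■■✹■■    
111■✹■■■■■    
  1■■■■■■■    
  1✹✹✹■■■■    
  1■■■✹■■✹    
111■■■■■✹■    
■✹■■■■■✹■■    
■■■✹■✹■✹■✹    
■■■■■■■■■■    
              
              
              
              
              


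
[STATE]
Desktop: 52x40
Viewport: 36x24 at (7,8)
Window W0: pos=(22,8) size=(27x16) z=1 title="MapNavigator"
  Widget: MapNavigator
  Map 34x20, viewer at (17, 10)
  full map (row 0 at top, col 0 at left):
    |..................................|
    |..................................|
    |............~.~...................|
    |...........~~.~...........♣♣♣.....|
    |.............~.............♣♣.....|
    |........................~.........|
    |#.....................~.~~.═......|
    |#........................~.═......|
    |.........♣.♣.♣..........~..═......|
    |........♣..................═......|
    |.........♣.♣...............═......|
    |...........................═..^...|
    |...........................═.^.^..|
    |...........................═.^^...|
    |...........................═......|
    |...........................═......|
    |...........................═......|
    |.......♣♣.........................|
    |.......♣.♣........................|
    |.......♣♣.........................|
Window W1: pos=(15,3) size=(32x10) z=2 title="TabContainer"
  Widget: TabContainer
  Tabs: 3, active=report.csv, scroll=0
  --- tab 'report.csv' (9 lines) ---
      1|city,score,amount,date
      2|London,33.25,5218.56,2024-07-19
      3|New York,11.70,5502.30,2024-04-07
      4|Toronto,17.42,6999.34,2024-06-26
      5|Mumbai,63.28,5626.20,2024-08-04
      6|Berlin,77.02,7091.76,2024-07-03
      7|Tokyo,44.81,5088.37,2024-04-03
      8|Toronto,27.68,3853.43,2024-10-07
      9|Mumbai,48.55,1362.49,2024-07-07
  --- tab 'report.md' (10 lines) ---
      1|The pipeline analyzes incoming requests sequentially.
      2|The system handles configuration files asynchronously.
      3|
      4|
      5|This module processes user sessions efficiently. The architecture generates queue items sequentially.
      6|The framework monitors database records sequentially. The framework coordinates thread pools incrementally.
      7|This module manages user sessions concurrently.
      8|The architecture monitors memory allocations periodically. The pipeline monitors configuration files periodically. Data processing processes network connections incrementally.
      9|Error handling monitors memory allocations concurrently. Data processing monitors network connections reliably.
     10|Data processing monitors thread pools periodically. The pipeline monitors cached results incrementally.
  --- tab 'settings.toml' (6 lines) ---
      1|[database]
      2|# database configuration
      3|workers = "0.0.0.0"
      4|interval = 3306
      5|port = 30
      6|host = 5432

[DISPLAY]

        ┃city,score,amount,date     
        ┃London,33.25,5218.56,2024-0
        ┃New York,11.70,5502.30,2024
        ┃Toronto,17.42,6999.34,2024-
        ┗━━━━━━━━━━━━━━━━━━━━━━━━━━━
               ┃.................~.~
               ┃....................
               ┃....♣.♣.♣..........~
               ┃...♣................
               ┃....♣.♣.....@.......
               ┃....................
               ┃....................
               ┃....................
               ┃....................
               ┃....................
               ┗━━━━━━━━━━━━━━━━━━━━
                                    
                                    
                                    
                                    
                                    
                                    
                                    
                                    


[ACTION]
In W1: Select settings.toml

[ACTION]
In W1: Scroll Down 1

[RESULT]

        ┃# database configuration   
        ┃workers = "0.0.0.0"        
        ┃interval = 3306            
        ┃port = 30                  
        ┗━━━━━━━━━━━━━━━━━━━━━━━━━━━
               ┃.................~.~
               ┃....................
               ┃....♣.♣.♣..........~
               ┃...♣................
               ┃....♣.♣.....@.......
               ┃....................
               ┃....................
               ┃....................
               ┃....................
               ┃....................
               ┗━━━━━━━━━━━━━━━━━━━━
                                    
                                    
                                    
                                    
                                    
                                    
                                    
                                    


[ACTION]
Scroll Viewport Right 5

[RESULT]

   ┃# database configuration      ┃━
   ┃workers = "0.0.0.0"           ┃ 
   ┃interval = 3306               ┃─
   ┃port = 30                     ┃.
   ┗━━━━━━━━━━━━━━━━━━━━━━━━━━━━━━┛.
          ┃.................~.~~.═..
          ┃....................~.═..
          ┃....♣.♣.♣..........~..═..
          ┃...♣..................═..
          ┃....♣.♣.....@.........═..
          ┃......................═..
          ┃......................═.^
          ┃......................═.^
          ┃......................═..
          ┃......................═..
          ┗━━━━━━━━━━━━━━━━━━━━━━━━━
                                    
                                    
                                    
                                    
                                    
                                    
                                    
                                    


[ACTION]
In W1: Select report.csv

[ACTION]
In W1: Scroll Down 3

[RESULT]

   ┃Toronto,17.42,6999.34,2024-06-┃━
   ┃Mumbai,63.28,5626.20,2024-08-0┃ 
   ┃Berlin,77.02,7091.76,2024-07-0┃─
   ┃Tokyo,44.81,5088.37,2024-04-03┃.
   ┗━━━━━━━━━━━━━━━━━━━━━━━━━━━━━━┛.
          ┃.................~.~~.═..
          ┃....................~.═..
          ┃....♣.♣.♣..........~..═..
          ┃...♣..................═..
          ┃....♣.♣.....@.........═..
          ┃......................═..
          ┃......................═.^
          ┃......................═.^
          ┃......................═..
          ┃......................═..
          ┗━━━━━━━━━━━━━━━━━━━━━━━━━
                                    
                                    
                                    
                                    
                                    
                                    
                                    
                                    
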